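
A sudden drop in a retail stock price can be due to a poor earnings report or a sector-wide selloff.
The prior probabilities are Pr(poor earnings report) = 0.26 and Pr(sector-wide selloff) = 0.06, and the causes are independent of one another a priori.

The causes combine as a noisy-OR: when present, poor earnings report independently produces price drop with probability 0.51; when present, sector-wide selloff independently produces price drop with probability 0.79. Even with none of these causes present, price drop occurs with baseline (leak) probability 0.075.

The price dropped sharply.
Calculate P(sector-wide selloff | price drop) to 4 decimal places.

P(sector-wide selloff | price drop) ≈ 0.2117

Under noisy-OR, P(price drop | causes) = 1 − (1−0.075)·∏(1−qᵢ) over the active causes.
Weight on sector-wide selloff=true, given the evidence: 0.035775 + 0.014115 = 0.049890
Normalizer over all consistent configurations: 0.075*0.74*0.94 + 0.80575*0.74*0.06 + 0.54675*0.26*0.94 + 0.904818*0.26*0.06 = 0.235686
P(sector-wide selloff | price drop) = 0.049890/0.235686 ≈ 0.2117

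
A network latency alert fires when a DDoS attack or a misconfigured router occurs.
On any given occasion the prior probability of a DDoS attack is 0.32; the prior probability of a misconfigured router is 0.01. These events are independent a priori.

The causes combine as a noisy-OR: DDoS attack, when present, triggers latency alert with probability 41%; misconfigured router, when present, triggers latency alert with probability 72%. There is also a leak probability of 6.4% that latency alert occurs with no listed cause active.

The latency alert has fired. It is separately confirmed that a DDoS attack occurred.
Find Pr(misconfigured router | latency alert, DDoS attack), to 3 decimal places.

Under noisy-OR, P(latency alert | causes) = 1 − (1−0.064)·∏(1−qᵢ) over the active causes.
For the numerator, keep only misconfigured router=true terms: 0.845373·0.01 = 0.008454
The normalizing constant is 0.44776·0.99 + 0.845373·0.01 = 0.451736
P(misconfigured router | latency alert, DDoS attack) = 0.008454/0.451736 ≈ 0.019

Pr(misconfigured router | latency alert, DDoS attack) ≈ 0.019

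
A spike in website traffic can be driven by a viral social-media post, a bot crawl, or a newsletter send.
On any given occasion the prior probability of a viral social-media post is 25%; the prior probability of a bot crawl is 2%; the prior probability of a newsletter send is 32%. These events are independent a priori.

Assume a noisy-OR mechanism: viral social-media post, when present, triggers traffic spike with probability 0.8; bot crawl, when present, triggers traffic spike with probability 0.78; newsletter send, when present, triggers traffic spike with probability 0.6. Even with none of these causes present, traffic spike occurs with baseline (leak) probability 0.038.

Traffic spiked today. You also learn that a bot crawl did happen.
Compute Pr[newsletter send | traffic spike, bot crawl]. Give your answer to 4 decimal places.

Pr[newsletter send | traffic spike, bot crawl] ≈ 0.3456

Under noisy-OR, P(traffic spike | causes) = 1 − (1−0.038)·∏(1−qᵢ) over the active causes.
Numerator (weight on configurations with newsletter send): 0.219683 + 0.078646 = 0.298329
Normalizer over all consistent configurations: 0.78836×0.75×0.68 + 0.915344×0.75×0.32 + 0.957672×0.25×0.68 + 0.983069×0.25×0.32 = 0.863197
Posterior = 0.298329 / 0.863197 ≈ 0.3456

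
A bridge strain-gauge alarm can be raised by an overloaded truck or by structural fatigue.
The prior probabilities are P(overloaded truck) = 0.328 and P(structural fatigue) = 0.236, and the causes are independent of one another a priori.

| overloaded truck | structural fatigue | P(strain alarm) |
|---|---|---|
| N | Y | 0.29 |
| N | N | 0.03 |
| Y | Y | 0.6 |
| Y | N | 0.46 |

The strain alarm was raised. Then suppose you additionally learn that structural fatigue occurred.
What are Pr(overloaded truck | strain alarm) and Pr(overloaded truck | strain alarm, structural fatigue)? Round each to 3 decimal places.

Sum P(strain alarm|·) weighted by the priors over the 4 (overloaded truck, structural fatigue) configurations:
  P(strain alarm) = 0.03*0.672*0.764 + 0.29*0.672*0.236 + 0.46*0.328*0.764 + 0.6*0.328*0.236
        = 0.015402 + 0.045992 + 0.115272 + 0.046445 = 0.223111
Keeping only the overloaded truck-present terms gives 0.161717, so
  P(overloaded truck | strain alarm) = 0.161717 / 0.223111 ≈ 0.725

Now condition on the additional information:
P(strain alarm | structural fatigue) = 0.29*0.672 + 0.6*0.328 = 0.194880 + 0.196800 = 0.391680
Of this, 0.196800 comes from 0.6*0.328 (the overloaded truck=true cases).
Hence the posterior is 0.196800/0.391680 ≈ 0.502.
The drop from 0.725 to 0.502 is the explaining-away (discounting) effect.

Pr(overloaded truck | strain alarm) ≈ 0.725; Pr(overloaded truck | strain alarm, structural fatigue) ≈ 0.502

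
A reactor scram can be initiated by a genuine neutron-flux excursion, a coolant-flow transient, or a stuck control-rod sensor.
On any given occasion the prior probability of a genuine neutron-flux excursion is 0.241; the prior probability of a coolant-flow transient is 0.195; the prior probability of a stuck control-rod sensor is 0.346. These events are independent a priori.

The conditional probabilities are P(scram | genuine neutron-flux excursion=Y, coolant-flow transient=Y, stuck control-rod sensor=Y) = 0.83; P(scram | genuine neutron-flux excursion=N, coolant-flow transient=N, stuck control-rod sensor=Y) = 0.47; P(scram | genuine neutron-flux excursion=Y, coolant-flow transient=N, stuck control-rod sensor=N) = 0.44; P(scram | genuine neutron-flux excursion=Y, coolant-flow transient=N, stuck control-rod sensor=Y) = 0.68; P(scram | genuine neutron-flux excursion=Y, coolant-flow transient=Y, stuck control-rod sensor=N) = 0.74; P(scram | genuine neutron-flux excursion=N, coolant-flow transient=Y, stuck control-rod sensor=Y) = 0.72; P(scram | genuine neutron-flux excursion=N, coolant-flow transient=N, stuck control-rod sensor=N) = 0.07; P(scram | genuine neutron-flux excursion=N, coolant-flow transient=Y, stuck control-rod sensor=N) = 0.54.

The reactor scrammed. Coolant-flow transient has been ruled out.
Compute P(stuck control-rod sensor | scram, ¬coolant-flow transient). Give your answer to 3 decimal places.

P(stuck control-rod sensor | scram, ¬coolant-flow transient) ≈ 0.634

Numerator (weight on configurations with stuck control-rod sensor): 0.123429 + 0.056702 = 0.180131
The normalizing constant is 0.07*0.759*0.654 + 0.47*0.759*0.346 + 0.44*0.241*0.654 + 0.68*0.241*0.346 = 0.284228
P(stuck control-rod sensor | scram, ¬coolant-flow transient) = 0.180131/0.284228 ≈ 0.634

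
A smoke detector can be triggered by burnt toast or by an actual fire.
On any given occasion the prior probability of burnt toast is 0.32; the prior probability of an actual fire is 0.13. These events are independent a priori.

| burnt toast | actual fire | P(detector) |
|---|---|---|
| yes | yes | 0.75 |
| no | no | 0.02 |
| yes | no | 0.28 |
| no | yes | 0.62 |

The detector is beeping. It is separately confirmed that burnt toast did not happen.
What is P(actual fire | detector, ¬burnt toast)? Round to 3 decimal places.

Sum P(detector|·) weighted by the priors over both values of actual fire:
  P(detector | ¬burnt toast) = 0.02×0.87 + 0.62×0.13
        = 0.017400 + 0.080600 = 0.098000
Configurations with actual fire contribute 0.080600, so
  P(actual fire | detector, ¬burnt toast) = 0.080600 / 0.098000 ≈ 0.822

P(actual fire | detector, ¬burnt toast) ≈ 0.822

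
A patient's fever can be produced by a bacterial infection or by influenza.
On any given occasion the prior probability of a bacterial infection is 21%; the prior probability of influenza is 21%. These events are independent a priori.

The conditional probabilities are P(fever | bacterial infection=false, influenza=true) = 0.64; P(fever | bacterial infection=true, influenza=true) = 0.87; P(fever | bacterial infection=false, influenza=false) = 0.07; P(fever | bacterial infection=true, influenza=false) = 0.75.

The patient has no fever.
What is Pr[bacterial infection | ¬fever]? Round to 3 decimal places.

Pr[bacterial infection | ¬fever] ≈ 0.069

For the numerator, keep only bacterial infection=true terms: 0.041475 + 0.005733 = 0.047208
Normalizer over all consistent configurations: 0.93*0.79*0.79 + 0.36*0.79*0.21 + 0.25*0.21*0.79 + 0.13*0.21*0.21 = 0.687345
P(bacterial infection | ¬fever) = 0.047208/0.687345 ≈ 0.069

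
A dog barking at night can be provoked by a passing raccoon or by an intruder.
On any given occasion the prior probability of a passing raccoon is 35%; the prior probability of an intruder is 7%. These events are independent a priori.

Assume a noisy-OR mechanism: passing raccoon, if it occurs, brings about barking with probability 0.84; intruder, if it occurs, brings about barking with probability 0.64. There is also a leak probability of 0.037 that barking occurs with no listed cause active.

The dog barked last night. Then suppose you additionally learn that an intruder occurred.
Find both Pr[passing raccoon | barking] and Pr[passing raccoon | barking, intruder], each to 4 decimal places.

Pr[passing raccoon | barking] ≈ 0.8514; Pr[passing raccoon | barking, intruder] ≈ 0.4377

Under noisy-OR, P(barking | causes) = 1 − (1−0.037)·∏(1−qᵢ) over the active causes.
P(barking) = 0.037·0.65·0.93 + 0.65332·0.65·0.07 + 0.84592·0.35·0.93 + 0.944531·0.35·0.07 = 0.022367 + 0.029726 + 0.275347 + 0.023141 = 0.350581
The passing raccoon-present share is 0.275347 + 0.023141 = 0.298488.
So P(passing raccoon | barking) = 0.298488/0.350581 ≈ 0.8514.

Now condition on the additional information:
By total probability over both values of passing raccoon:
  P(barking | intruder) = 0.65332×0.65 + 0.944531×0.35
        = 0.424658 + 0.330586 = 0.755244
Configurations with passing raccoon contribute 0.330586, so
  P(passing raccoon | barking, intruder) = 0.330586 / 0.755244 ≈ 0.4377
The drop from 0.8514 to 0.4377 is the explaining-away (discounting) effect.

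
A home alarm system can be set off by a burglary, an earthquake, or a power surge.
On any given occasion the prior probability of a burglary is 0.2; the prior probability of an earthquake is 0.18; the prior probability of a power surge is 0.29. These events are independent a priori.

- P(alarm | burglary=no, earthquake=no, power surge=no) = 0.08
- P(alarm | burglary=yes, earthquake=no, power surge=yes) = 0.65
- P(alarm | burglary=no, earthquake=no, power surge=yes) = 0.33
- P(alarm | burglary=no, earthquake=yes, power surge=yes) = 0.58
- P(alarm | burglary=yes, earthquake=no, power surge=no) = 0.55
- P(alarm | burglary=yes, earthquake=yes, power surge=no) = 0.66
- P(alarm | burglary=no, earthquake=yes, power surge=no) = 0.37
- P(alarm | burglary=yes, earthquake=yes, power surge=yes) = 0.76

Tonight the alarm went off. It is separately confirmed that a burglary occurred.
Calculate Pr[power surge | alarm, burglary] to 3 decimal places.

Pr[power surge | alarm, burglary] ≈ 0.324

Sum P(alarm|·) weighted by the priors over the 4 (earthquake, power surge) configurations:
  P(alarm | burglary) = 0.55*0.82*0.71 + 0.65*0.82*0.29 + 0.66*0.18*0.71 + 0.76*0.18*0.29
        = 0.320210 + 0.154570 + 0.084348 + 0.039672 = 0.598800
Configurations with power surge contribute 0.194242, so
  P(power surge | alarm, burglary) = 0.194242 / 0.598800 ≈ 0.324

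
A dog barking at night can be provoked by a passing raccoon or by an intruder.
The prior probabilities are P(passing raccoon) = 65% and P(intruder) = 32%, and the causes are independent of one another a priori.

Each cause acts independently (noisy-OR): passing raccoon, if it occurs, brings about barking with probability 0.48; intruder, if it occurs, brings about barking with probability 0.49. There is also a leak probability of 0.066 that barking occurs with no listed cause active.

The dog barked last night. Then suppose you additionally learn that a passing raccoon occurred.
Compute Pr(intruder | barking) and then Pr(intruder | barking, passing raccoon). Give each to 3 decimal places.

Under noisy-OR, P(barking | causes) = 1 − (1−0.066)·∏(1−qᵢ) over the active causes.
P(barking) = 0.066×0.35×0.68 + 0.52366×0.35×0.32 + 0.51432×0.65×0.68 + 0.752303×0.65×0.32 = 0.015708 + 0.058650 + 0.227329 + 0.156479 = 0.458166
Of this, 0.215129 comes from 0.058650 + 0.156479 (the intruder=true cases).
So P(intruder | barking) = 0.215129/0.458166 ≈ 0.470.

Now condition on the additional information:
Numerator (weight on configurations with intruder): 0.752303·0.32 = 0.240737
Normalizer over all consistent configurations: 0.51432·0.68 + 0.752303·0.32 = 0.590475
Posterior = 0.240737 / 0.590475 ≈ 0.408

Pr(intruder | barking) ≈ 0.470; Pr(intruder | barking, passing raccoon) ≈ 0.408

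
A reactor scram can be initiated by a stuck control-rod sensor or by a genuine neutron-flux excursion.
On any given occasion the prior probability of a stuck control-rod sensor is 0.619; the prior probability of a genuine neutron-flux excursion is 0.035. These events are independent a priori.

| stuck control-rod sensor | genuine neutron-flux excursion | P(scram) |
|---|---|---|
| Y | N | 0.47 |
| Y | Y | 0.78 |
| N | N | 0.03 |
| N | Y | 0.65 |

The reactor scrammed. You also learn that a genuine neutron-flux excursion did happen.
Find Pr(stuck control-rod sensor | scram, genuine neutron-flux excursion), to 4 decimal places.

By total probability over both values of stuck control-rod sensor:
  P(scram | genuine neutron-flux excursion) = 0.65·0.381 + 0.78·0.619
        = 0.247650 + 0.482820 = 0.730470
Keeping only the stuck control-rod sensor-present terms gives 0.482820, so
  P(stuck control-rod sensor | scram, genuine neutron-flux excursion) = 0.482820 / 0.730470 ≈ 0.6610

Pr(stuck control-rod sensor | scram, genuine neutron-flux excursion) ≈ 0.6610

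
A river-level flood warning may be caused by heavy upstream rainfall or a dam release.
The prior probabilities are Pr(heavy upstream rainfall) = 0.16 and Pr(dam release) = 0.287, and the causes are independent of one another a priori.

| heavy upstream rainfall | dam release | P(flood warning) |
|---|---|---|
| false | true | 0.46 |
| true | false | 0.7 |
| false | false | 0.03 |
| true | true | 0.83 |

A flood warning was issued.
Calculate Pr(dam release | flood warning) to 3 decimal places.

Sum P(flood warning|·) weighted by the priors over the 4 (heavy upstream rainfall, dam release) configurations:
  P(flood warning) = 0.03×0.84×0.713 + 0.46×0.84×0.287 + 0.7×0.16×0.713 + 0.83×0.16×0.287
        = 0.017968 + 0.110897 + 0.079856 + 0.038114 = 0.246835
Configurations with dam release contribute 0.149011, so
  P(dam release | flood warning) = 0.149011 / 0.246835 ≈ 0.604

Pr(dam release | flood warning) ≈ 0.604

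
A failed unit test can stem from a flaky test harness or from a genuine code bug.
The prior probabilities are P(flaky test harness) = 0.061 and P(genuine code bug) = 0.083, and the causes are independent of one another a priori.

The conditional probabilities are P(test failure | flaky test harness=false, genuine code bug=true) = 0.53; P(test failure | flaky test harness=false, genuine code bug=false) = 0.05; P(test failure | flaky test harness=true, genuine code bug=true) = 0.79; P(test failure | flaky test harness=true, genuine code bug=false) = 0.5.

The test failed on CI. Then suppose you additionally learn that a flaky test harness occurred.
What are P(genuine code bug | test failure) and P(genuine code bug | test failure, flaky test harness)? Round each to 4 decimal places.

P(genuine code bug | test failure) ≈ 0.3895; P(genuine code bug | test failure, flaky test harness) ≈ 0.1251

By total probability over the 4 (flaky test harness, genuine code bug) configurations:
  P(test failure) = 0.05*0.939*0.917 + 0.53*0.939*0.083 + 0.5*0.061*0.917 + 0.79*0.061*0.083
        = 0.043053 + 0.041307 + 0.027969 + 0.004000 = 0.116329
Configurations with genuine code bug contribute 0.045307, so
  P(genuine code bug | test failure) = 0.045307 / 0.116329 ≈ 0.3895

Now condition on the additional information:
Enumerate both values of genuine code bug and weight by the priors:
  P(test failure | flaky test harness) = 0.5·0.917 + 0.79·0.083
        = 0.458500 + 0.065570 = 0.524070
The terms with genuine code bug present sum to 0.065570, so
  P(genuine code bug | test failure, flaky test harness) = 0.065570 / 0.524070 ≈ 0.1251
This is intercausal reasoning (explaining away): once flaky test harness accounts for the test failure, genuine code bug becomes less likely.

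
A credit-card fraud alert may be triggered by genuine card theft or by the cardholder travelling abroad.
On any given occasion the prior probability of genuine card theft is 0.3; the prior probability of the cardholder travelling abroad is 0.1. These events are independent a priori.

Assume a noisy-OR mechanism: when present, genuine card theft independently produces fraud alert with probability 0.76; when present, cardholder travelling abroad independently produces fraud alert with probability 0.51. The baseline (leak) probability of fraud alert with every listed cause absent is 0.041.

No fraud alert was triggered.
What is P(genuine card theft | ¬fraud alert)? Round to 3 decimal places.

Under noisy-OR, P(fraud alert | causes) = 1 − (1−0.041)·∏(1−qᵢ) over the active causes.
Enumerate the 4 (genuine card theft, cardholder travelling abroad) configurations and weight by the priors:
  P(¬fraud alert) = 0.959·0.7·0.9 + 0.46991·0.7·0.1 + 0.23016·0.3·0.9 + 0.112778·0.3·0.1
        = 0.604170 + 0.032894 + 0.062143 + 0.003383 = 0.702590
The terms with genuine card theft present sum to 0.065526, so
  P(genuine card theft | ¬fraud alert) = 0.065526 / 0.702590 ≈ 0.093

P(genuine card theft | ¬fraud alert) ≈ 0.093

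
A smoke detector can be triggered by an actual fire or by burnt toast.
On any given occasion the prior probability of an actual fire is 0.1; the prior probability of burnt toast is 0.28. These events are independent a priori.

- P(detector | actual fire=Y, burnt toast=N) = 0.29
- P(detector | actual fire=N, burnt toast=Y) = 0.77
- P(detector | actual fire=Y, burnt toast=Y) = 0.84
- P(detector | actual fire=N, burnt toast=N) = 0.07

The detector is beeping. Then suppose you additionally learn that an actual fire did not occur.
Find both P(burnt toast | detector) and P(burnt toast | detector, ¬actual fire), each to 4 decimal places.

By total probability over the 4 (actual fire, burnt toast) configurations:
  P(detector) = 0.07*0.9*0.72 + 0.77*0.9*0.28 + 0.29*0.1*0.72 + 0.84*0.1*0.28
        = 0.045360 + 0.194040 + 0.020880 + 0.023520 = 0.283800
The terms with burnt toast present sum to 0.217560, so
  P(burnt toast | detector) = 0.217560 / 0.283800 ≈ 0.7666

With the extra evidence:
By total probability over both values of burnt toast:
  P(detector | ¬actual fire) = 0.07×0.72 + 0.77×0.28
        = 0.050400 + 0.215600 = 0.266000
Configurations with burnt toast contribute 0.215600, so
  P(burnt toast | detector, ¬actual fire) = 0.215600 / 0.266000 ≈ 0.8105
Ruling out actual fire raises the posterior on burnt toast — the flip side of explaining away.

P(burnt toast | detector) ≈ 0.7666; P(burnt toast | detector, ¬actual fire) ≈ 0.8105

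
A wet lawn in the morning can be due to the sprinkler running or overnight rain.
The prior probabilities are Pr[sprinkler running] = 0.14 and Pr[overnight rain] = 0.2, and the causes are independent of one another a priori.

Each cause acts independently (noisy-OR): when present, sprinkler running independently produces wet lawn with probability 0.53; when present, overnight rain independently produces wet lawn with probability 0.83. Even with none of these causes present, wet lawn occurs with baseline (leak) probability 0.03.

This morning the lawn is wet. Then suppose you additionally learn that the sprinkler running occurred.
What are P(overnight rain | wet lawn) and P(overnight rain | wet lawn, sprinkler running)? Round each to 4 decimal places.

P(overnight rain | wet lawn) ≈ 0.6750; P(overnight rain | wet lawn, sprinkler running) ≈ 0.2977

Under noisy-OR, P(wet lawn | causes) = 1 − (1−0.03)·∏(1−qᵢ) over the active causes.
Weight on overnight rain=true, given the evidence: 0.143637 + 0.025830 = 0.169467
Denominator P(wet lawn): 0.03·0.86·0.8 + 0.8351·0.86·0.2 + 0.5441·0.14·0.8 + 0.922497·0.14·0.2 = 0.251046
P(overnight rain | wet lawn) = 0.169467/0.251046 ≈ 0.6750

Now condition on the additional information:
By total probability over both values of overnight rain:
  P(wet lawn | sprinkler running) = 0.5441·0.8 + 0.922497·0.2
        = 0.435280 + 0.184499 = 0.619779
The terms with overnight rain present sum to 0.184499, so
  P(overnight rain | wet lawn, sprinkler running) = 0.184499 / 0.619779 ≈ 0.2977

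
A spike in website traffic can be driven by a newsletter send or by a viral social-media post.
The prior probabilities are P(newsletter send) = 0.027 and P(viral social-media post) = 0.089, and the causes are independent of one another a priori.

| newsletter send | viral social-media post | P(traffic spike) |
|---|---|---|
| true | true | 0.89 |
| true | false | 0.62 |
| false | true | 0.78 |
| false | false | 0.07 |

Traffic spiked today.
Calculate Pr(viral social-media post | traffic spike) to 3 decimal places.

P(traffic spike) = 0.07·0.973·0.911 + 0.78·0.973·0.089 + 0.62·0.027·0.911 + 0.89·0.027·0.089 = 0.062048 + 0.067546 + 0.015250 + 0.002139 = 0.146983
Of this, 0.069685 comes from 0.067546 + 0.002139 (the viral social-media post=true cases).
P(viral social-media post | traffic spike) = 0.069685 / 0.146983 ≈ 0.474

Pr(viral social-media post | traffic spike) ≈ 0.474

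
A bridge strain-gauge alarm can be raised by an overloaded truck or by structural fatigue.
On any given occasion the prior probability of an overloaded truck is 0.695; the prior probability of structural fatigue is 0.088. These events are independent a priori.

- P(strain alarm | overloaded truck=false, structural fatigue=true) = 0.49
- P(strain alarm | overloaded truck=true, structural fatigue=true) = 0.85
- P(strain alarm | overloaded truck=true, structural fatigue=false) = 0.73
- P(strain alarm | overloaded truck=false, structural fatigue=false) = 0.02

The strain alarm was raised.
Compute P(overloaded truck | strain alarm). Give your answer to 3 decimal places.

P(overloaded truck | strain alarm) ≈ 0.965

Weight on overloaded truck=true, given the evidence: 0.462703 + 0.051986 = 0.514689
Normalizer over all consistent configurations: 0.02*0.305*0.912 + 0.49*0.305*0.088 + 0.73*0.695*0.912 + 0.85*0.695*0.088 = 0.533404
P(overloaded truck | strain alarm) = 0.514689/0.533404 ≈ 0.965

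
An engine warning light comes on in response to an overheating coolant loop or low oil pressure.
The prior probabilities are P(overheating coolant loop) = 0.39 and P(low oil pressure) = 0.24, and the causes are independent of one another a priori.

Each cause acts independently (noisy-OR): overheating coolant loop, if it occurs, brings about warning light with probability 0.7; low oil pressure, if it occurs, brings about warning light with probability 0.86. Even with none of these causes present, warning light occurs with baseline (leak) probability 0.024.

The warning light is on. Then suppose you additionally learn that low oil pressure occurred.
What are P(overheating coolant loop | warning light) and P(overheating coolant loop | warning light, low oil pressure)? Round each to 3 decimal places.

P(overheating coolant loop | warning light) ≈ 0.685; P(overheating coolant loop | warning light, low oil pressure) ≈ 0.415

Under noisy-OR, P(warning light | causes) = 1 − (1−0.024)·∏(1−qᵢ) over the active causes.
For the numerator, keep only overheating coolant loop=true terms: 0.209614 + 0.089763 = 0.299377
Denominator P(warning light): 0.024*0.61*0.76 + 0.86336*0.61*0.24 + 0.7072*0.39*0.76 + 0.959008*0.39*0.24 = 0.436899
P(overheating coolant loop | warning light) = 0.299377/0.436899 ≈ 0.685

Now also conditioning on low oil pressure=true:
Enumerate both values of overheating coolant loop and weight by the priors:
  P(warning light | low oil pressure) = 0.86336*0.61 + 0.959008*0.39
        = 0.526650 + 0.374013 = 0.900663
The terms with overheating coolant loop present sum to 0.374013, so
  P(overheating coolant loop | warning light, low oil pressure) = 0.374013 / 0.900663 ≈ 0.415
Conditioning on low oil pressure lowers the posterior on overheating coolant loop: the classic explaining-away effect in a common-effect structure.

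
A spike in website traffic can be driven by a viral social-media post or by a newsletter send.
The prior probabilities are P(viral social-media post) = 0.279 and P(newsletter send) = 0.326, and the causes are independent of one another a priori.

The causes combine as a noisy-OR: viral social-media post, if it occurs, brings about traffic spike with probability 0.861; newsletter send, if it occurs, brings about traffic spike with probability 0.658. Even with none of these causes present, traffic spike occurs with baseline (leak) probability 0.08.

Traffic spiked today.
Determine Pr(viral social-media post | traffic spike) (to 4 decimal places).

Pr(viral social-media post | traffic spike) ≈ 0.5566

Under noisy-OR, P(traffic spike | causes) = 1 − (1−0.08)·∏(1−qᵢ) over the active causes.
Weight on viral social-media post=true, given the evidence: 0.163999 + 0.086976 = 0.250975
Normalizer over all consistent configurations: 0.08·0.721·0.674 + 0.68536·0.721·0.326 + 0.87212·0.279·0.674 + 0.956265·0.279·0.326 = 0.450942
Posterior = 0.250975 / 0.450942 ≈ 0.5566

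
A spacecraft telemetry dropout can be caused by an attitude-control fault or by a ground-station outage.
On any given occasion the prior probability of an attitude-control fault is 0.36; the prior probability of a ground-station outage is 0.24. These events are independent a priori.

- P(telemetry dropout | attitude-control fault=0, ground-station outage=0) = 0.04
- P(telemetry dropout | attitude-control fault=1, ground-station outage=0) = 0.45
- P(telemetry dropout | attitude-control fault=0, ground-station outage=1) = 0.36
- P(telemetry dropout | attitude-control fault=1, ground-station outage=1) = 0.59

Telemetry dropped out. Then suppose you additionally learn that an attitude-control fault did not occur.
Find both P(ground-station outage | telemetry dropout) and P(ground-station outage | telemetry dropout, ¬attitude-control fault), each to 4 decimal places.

P(ground-station outage | telemetry dropout) ≈ 0.4271; P(ground-station outage | telemetry dropout, ¬attitude-control fault) ≈ 0.7397

Numerator (weight on configurations with ground-station outage): 0.055296 + 0.050976 = 0.106272
Normalizer over all consistent configurations: 0.04·0.64·0.76 + 0.36·0.64·0.24 + 0.45·0.36·0.76 + 0.59·0.36·0.24 = 0.248848
P(ground-station outage | telemetry dropout) = 0.106272/0.248848 ≈ 0.4271

With the extra evidence:
P(telemetry dropout | ¬attitude-control fault) = 0.04*0.76 + 0.36*0.24 = 0.030400 + 0.086400 = 0.116800
Restricting to configurations with ground-station outage present: 0.36*0.24 = 0.086400.
Hence the posterior is 0.086400/0.116800 ≈ 0.7397.
Ruling out attitude-control fault raises the posterior on ground-station outage — the flip side of explaining away.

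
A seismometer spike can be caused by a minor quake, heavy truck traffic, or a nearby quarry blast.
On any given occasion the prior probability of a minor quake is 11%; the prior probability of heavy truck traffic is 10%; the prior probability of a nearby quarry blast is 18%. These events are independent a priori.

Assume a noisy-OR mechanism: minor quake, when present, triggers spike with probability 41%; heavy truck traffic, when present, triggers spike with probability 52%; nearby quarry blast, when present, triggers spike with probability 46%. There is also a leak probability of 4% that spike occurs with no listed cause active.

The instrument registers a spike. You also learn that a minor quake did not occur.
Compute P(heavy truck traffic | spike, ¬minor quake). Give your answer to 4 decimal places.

Under noisy-OR, P(spike | causes) = 1 − (1−0.04)·∏(1−qᵢ) over the active causes.
By total probability over the 4 (heavy truck traffic, nearby quarry blast) configurations:
  P(spike | ¬minor quake) = 0.04×0.9×0.82 + 0.4816×0.9×0.18 + 0.5392×0.1×0.82 + 0.751168×0.1×0.18
        = 0.029520 + 0.078019 + 0.044214 + 0.013521 = 0.165274
The terms with heavy truck traffic present sum to 0.057735, so
  P(heavy truck traffic | spike, ¬minor quake) = 0.057735 / 0.165274 ≈ 0.3493

P(heavy truck traffic | spike, ¬minor quake) ≈ 0.3493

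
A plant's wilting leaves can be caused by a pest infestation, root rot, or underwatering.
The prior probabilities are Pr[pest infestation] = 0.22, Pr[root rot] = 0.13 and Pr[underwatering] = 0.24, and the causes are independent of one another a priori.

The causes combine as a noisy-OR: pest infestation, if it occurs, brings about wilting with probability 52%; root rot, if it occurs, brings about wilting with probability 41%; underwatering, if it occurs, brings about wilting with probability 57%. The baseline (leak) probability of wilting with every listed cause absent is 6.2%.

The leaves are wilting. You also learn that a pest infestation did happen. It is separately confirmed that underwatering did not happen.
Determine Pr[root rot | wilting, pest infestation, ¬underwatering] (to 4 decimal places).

Under noisy-OR, P(wilting | causes) = 1 − (1−0.062)·∏(1−qᵢ) over the active causes.
Enumerate both values of root rot and weight by the priors:
  P(wilting | pest infestation, ¬underwatering) = 0.54976*0.87 + 0.734358*0.13
        = 0.478291 + 0.095467 = 0.573758
Keeping only the root rot-present terms gives 0.095467, so
  P(root rot | wilting, pest infestation, ¬underwatering) = 0.095467 / 0.573758 ≈ 0.1664

Pr[root rot | wilting, pest infestation, ¬underwatering] ≈ 0.1664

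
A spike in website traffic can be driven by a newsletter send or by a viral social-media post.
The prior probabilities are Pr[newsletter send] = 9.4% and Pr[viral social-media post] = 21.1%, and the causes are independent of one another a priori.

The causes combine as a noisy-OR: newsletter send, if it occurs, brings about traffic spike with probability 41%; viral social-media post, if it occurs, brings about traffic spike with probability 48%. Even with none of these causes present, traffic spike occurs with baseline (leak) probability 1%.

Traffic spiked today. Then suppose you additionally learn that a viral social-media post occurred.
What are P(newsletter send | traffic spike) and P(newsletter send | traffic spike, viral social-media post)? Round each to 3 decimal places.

Under noisy-OR, P(traffic spike | causes) = 1 − (1−0.01)·∏(1−qᵢ) over the active causes.
Weight on newsletter send=true, given the evidence: 0.030846 + 0.013810 = 0.044656
Normalizer over all consistent configurations: 0.01×0.906×0.789 + 0.4852×0.906×0.211 + 0.4159×0.094×0.789 + 0.696268×0.094×0.211 = 0.144558
Posterior = 0.044656 / 0.144558 ≈ 0.309

With the extra evidence:
P(traffic spike | viral social-media post) = 0.4852·0.906 + 0.696268·0.094 = 0.439591 + 0.065449 = 0.505040
Restricting to configurations with newsletter send present: 0.696268·0.094 = 0.065449.
So P(newsletter send | traffic spike, viral social-media post) = 0.065449/0.505040 ≈ 0.130.
The drop from 0.309 to 0.130 is the explaining-away (discounting) effect.

P(newsletter send | traffic spike) ≈ 0.309; P(newsletter send | traffic spike, viral social-media post) ≈ 0.130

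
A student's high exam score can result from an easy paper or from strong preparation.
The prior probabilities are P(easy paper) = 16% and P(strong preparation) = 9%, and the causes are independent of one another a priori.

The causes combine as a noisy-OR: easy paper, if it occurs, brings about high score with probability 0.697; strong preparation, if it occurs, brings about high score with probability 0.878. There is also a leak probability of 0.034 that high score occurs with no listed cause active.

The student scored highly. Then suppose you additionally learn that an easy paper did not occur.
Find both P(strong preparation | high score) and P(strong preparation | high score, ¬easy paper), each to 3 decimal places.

Under noisy-OR, P(high score | causes) = 1 − (1−0.034)·∏(1−qᵢ) over the active causes.
By total probability over the 4 (easy paper, strong preparation) configurations:
  P(high score) = 0.034×0.84×0.91 + 0.882148×0.84×0.09 + 0.707302×0.16×0.91 + 0.964291×0.16×0.09
        = 0.025990 + 0.066690 + 0.102983 + 0.013886 = 0.209549
Keeping only the strong preparation-present terms gives 0.080576, so
  P(strong preparation | high score) = 0.080576 / 0.209549 ≈ 0.385

Now condition on the additional information:
By total probability over both values of strong preparation:
  P(high score | ¬easy paper) = 0.034×0.91 + 0.882148×0.09
        = 0.030940 + 0.079393 = 0.110333
The terms with strong preparation present sum to 0.079393, so
  P(strong preparation | high score, ¬easy paper) = 0.079393 / 0.110333 ≈ 0.720

P(strong preparation | high score) ≈ 0.385; P(strong preparation | high score, ¬easy paper) ≈ 0.720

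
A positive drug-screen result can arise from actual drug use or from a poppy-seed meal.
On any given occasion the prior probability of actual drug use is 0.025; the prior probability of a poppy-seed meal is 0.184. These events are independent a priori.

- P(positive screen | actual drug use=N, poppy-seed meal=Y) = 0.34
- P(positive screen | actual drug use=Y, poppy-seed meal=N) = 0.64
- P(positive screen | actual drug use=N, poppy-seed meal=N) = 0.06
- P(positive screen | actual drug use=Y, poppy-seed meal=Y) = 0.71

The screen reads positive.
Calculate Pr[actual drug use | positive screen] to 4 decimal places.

By total probability over the 4 (actual drug use, poppy-seed meal) configurations:
  P(positive screen) = 0.06·0.975·0.816 + 0.34·0.975·0.184 + 0.64·0.025·0.816 + 0.71·0.025·0.184
        = 0.047736 + 0.060996 + 0.013056 + 0.003266 = 0.125054
Configurations with actual drug use contribute 0.016322, so
  P(actual drug use | positive screen) = 0.016322 / 0.125054 ≈ 0.1305

Pr[actual drug use | positive screen] ≈ 0.1305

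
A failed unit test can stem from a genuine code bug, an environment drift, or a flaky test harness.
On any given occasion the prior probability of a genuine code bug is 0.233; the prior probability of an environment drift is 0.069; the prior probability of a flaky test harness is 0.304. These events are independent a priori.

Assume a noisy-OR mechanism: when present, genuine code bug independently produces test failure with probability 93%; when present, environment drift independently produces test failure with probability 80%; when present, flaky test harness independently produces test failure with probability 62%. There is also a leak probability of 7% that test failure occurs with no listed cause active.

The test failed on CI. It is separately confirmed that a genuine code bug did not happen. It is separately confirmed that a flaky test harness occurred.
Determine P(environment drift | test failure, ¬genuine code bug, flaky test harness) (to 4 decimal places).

Under noisy-OR, P(test failure | causes) = 1 − (1−0.07)·∏(1−qᵢ) over the active causes.
Enumerate both values of environment drift and weight by the priors:
  P(test failure | ¬genuine code bug, flaky test harness) = 0.6466×0.931 + 0.92932×0.069
        = 0.601985 + 0.064123 = 0.666108
The terms with environment drift present sum to 0.064123, so
  P(environment drift | test failure, ¬genuine code bug, flaky test harness) = 0.064123 / 0.666108 ≈ 0.0963

P(environment drift | test failure, ¬genuine code bug, flaky test harness) ≈ 0.0963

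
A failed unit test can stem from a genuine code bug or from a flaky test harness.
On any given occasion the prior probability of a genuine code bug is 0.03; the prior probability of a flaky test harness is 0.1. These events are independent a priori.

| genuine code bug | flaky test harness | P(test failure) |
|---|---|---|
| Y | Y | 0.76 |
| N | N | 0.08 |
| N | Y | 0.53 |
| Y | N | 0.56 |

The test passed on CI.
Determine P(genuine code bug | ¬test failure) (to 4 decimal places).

For the numerator, keep only genuine code bug=true terms: 0.011880 + 0.000720 = 0.012600
Denominator P(¬test failure): 0.92×0.97×0.9 + 0.47×0.97×0.1 + 0.44×0.03×0.9 + 0.24×0.03×0.1 = 0.861350
P(genuine code bug | ¬test failure) = 0.012600/0.861350 ≈ 0.0146

P(genuine code bug | ¬test failure) ≈ 0.0146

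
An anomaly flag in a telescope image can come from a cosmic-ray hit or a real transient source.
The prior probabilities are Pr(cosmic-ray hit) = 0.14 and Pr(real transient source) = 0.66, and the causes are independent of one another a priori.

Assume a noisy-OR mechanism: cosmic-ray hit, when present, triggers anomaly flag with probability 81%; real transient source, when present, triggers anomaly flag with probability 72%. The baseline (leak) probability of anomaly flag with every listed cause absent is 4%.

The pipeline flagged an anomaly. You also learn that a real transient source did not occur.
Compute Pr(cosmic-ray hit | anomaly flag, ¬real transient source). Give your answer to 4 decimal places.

Under noisy-OR, P(anomaly flag | causes) = 1 − (1−0.04)·∏(1−qᵢ) over the active causes.
By total probability over both values of cosmic-ray hit:
  P(anomaly flag | ¬real transient source) = 0.04·0.86 + 0.8176·0.14
        = 0.034400 + 0.114464 = 0.148864
Configurations with cosmic-ray hit contribute 0.114464, so
  P(cosmic-ray hit | anomaly flag, ¬real transient source) = 0.114464 / 0.148864 ≈ 0.7689

Pr(cosmic-ray hit | anomaly flag, ¬real transient source) ≈ 0.7689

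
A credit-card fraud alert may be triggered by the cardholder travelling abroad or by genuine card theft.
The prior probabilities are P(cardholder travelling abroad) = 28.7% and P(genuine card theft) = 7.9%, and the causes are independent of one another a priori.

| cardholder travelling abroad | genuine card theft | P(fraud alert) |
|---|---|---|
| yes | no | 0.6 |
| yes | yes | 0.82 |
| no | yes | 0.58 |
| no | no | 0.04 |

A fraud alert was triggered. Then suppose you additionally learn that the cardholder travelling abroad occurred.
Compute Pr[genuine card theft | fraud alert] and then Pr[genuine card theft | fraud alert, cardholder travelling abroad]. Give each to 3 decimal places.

Pr[genuine card theft | fraud alert] ≈ 0.217; Pr[genuine card theft | fraud alert, cardholder travelling abroad] ≈ 0.105

P(fraud alert) = 0.04×0.713×0.921 + 0.58×0.713×0.079 + 0.6×0.287×0.921 + 0.82×0.287×0.079 = 0.026267 + 0.032670 + 0.158596 + 0.018592 = 0.236125
Restricting to configurations with genuine card theft present: 0.032670 + 0.018592 = 0.051262.
P(genuine card theft | fraud alert) = 0.051262 / 0.236125 ≈ 0.217

Now condition on the additional information:
P(fraud alert | cardholder travelling abroad) = 0.6·0.921 + 0.82·0.079 = 0.552600 + 0.064780 = 0.617380
Of this, 0.064780 comes from 0.82·0.079 (the genuine card theft=true cases).
P(genuine card theft | fraud alert, cardholder travelling abroad) = 0.064780 / 0.617380 ≈ 0.105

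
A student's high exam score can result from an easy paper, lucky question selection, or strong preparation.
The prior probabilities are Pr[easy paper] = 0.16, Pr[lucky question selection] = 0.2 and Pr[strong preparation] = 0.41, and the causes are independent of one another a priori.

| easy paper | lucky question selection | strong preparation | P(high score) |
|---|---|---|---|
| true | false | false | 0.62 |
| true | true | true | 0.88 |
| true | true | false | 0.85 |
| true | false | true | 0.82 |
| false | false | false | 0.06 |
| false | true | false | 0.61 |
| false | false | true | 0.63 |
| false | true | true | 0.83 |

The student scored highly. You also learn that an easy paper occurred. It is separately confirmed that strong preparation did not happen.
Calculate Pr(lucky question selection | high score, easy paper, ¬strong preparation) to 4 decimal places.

Enumerate both values of lucky question selection and weight by the priors:
  P(high score | easy paper, ¬strong preparation) = 0.62×0.8 + 0.85×0.2
        = 0.496000 + 0.170000 = 0.666000
The terms with lucky question selection present sum to 0.170000, so
  P(lucky question selection | high score, easy paper, ¬strong preparation) = 0.170000 / 0.666000 ≈ 0.2553

Pr(lucky question selection | high score, easy paper, ¬strong preparation) ≈ 0.2553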